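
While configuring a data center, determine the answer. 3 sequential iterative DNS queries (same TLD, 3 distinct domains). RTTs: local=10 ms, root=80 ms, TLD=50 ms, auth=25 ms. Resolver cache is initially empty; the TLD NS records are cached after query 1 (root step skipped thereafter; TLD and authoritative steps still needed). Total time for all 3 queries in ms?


Lookup 1 (cold cache): local + root + TLD + auth = 10 + 80 + 50 + 25 = 165 ms
Lookups 2..3 (TLD NS cached -> skip root; new domain -> still ask TLD and auth): local + TLD + auth = 10 + 50 + 25 = 85 ms each
Remaining 2 lookups: 2 * 85 = 170 ms
Total = 165 + 170 = 335 ms

335


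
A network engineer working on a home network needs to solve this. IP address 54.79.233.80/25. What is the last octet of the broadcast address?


Given: IP = 54.79.233.80, prefix = /25
Host bits = 32 - 25 = 7
Network last octet = 80 AND mask = 0
Host part size = 2^7 - 1 = 127
Broadcast last octet = 0 OR 127 = 127

127


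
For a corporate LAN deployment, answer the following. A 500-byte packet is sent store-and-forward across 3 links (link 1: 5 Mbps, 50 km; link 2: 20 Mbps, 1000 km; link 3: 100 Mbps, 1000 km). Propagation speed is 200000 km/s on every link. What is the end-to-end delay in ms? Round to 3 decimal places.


Packet = 500 bytes = 4000 bits. Store-and-forward: sum (t_trans + t_prop) per link.
Link 1: t_trans = 4000/(5*10^6) s = 0.8000 ms; t_prop = 50/200000 s = 0.2500 ms; subtotal = 1.0500 ms
Link 2: t_trans = 4000/(20*10^6) s = 0.2000 ms; t_prop = 1000/200000 s = 5.0000 ms; subtotal = 5.2000 ms
Link 3: t_trans = 4000/(100*10^6) s = 0.0400 ms; t_prop = 1000/200000 s = 5.0000 ms; subtotal = 5.0400 ms
End-to-end = 1.0500 + 5.2000 + 5.0400 = 11.2900 ms -> 11.290 ms (3 dp)

11.290


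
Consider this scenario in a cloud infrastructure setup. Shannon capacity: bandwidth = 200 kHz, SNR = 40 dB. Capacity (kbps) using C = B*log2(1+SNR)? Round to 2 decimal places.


Given: B = 200 kHz, SNR = 40 dB
SNR linear = 10^(40/10) = 10000
1 + SNR = 10001
log2(10001) = 13.2878566418
C = 200 * 1000 * 13.2878566418 = 2657571.3284 bps
C = 2657.571328 kbps -> 2657.57 kbps (2 dp)

2657.57


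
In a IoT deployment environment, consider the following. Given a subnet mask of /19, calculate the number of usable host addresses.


Given: subnet mask /19
Host bits = 32 - 19 = 13
Total addresses = 2^13 = 8192
Usable hosts = 8192 - 2 (network + broadcast) = 8190

8190


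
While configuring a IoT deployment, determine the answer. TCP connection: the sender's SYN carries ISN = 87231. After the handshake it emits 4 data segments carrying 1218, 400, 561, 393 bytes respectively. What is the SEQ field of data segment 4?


The SYN occupies sequence number ISN = 87231, so the first data byte is ISN + 1 = 87232.
SEQ of data segment i = (ISN + 1) + sum of payload sizes of segments 1..i-1.
Segment 1: SEQ = 87232, payload = 1218 bytes
Segment 2: SEQ = 88450, payload = 400 bytes
Segment 3: SEQ = 88850, payload = 561 bytes
Segment 4: SEQ = 89411, payload = 393 bytes
SEQ of segment 4 = 87232 + 1218 + 400 + 561 = 89411

89411


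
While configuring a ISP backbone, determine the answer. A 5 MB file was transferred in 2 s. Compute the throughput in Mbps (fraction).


Given: file = 5 MB, time = 2 s
File in Mb = 5 * 8 = 40 Mb
Throughput = 40 / 2 Mbps
Throughput = 20 Mbps

20


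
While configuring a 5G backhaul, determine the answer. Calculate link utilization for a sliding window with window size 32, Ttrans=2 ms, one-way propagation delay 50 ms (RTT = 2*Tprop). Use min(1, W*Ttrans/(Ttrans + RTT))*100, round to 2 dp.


Given: W = 32, Ttrans = 2 ms, RTT = 100 ms (= 2 * Tprop, Tprop = 50 ms)
Cycle time = Ttrans + RTT = 2 + 100 = 102 ms (first packet sent until its ACK returns)
W * Ttrans = 32 * 2 = 64 ms of sending per cycle
W * Ttrans / (Ttrans + RTT) = 64 / 102 = 0.627451
U = min(1, 0.627451) = 0.627451
U% = 62.75%

62.75


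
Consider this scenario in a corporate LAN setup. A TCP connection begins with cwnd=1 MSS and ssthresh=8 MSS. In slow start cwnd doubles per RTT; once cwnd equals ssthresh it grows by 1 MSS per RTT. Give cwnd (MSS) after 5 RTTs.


RTT 0: cwnd = 1 MSS (initial)
RTT 1: cwnd = 2 MSS (slow start, doubled)
RTT 2: cwnd = 4 MSS (slow start, doubled)
RTT 3: cwnd = 8 MSS (slow start, doubled)
RTT 4: cwnd = 9 MSS (congestion avoidance, +1)
RTT 5: cwnd = 10 MSS (congestion avoidance, +1)

10


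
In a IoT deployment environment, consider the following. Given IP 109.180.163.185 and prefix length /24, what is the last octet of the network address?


Given: IP = 109.180.163.185, prefix = /24
Subnet mask = 255.255.255.0
Last octet of IP: 185
Last octet of mask: 0
Network last octet = 185 AND 0 = 0

0


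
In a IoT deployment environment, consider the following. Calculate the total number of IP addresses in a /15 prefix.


Given: CIDR prefix /15
Host bits = 32 - 15 = 17
Total addresses = 2^17 = 131072

131072


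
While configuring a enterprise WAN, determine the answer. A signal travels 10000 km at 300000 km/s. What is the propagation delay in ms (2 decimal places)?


Given: distance = 10000 km, speed = 300000 km/s
Delay = distance / speed = 10000 / 300000 seconds
Delay in ms = 10000 * 1000 / 300000
Delay = 33.3333 ms
Rounded to 2 dp = 33.33 ms

33.33


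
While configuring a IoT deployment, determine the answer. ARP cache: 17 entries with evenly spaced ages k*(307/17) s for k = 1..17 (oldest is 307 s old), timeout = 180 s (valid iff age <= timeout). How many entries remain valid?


Ages are k * 307/17 s for k = 1..17 (spacing = 18.0588 s).
Entry k is valid iff k * 307/17 <= 180 iff k <= 17 * 180 / 307 = 9.9674
n_valid = floor(9.9674) = 9
(n_stale = 17 - 9 = 8)

9


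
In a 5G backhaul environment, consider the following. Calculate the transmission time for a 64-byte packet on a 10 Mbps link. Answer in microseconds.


Given: packet = 64 bytes, bandwidth = 10 Mbps
Packet in bits = 64 * 8 = 512 bits
Bandwidth = 10 * 10^6 = 10000000 bps
Time = 512 / 10000000 seconds
Time in us = 512 * 10^6 / 10000000 = 51.2

51.2


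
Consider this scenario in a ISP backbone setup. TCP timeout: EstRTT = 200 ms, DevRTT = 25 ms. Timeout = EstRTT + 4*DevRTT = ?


Given: EstRTT = 200 ms, DevRTT = 25 ms
Timeout = EstRTT + 4 * DevRTT
4 * DevRTT = 4 * 25 = 100
Timeout = 200 + 100 = 300 ms

300


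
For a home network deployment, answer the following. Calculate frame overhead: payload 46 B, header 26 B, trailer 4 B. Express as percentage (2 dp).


Given: payload = 46 B, header = 26 B, trailer = 4 B
Overhead bytes = header + trailer = 26 + 4 = 30
Total frame = payload + overhead = 46 + 30 = 76
Overhead % = 30 / 76 * 100 = 39.4737% -> 39.47% (2 dp)

39.47


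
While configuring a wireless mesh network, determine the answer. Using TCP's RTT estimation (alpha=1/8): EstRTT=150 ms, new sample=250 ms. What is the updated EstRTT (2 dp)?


Given: EstRTT = 150 ms, SampleRTT = 250 ms, alpha = 1/8
New EstRTT = (1 - alpha) * EstRTT + alpha * SampleRTT
(7/8) * 150 = 131.25
(1/8) * 250 = 31.25
New EstRTT = 131.25 + 31.25 = 162.5 ms -> 162.50 ms (2 dp)

162.50


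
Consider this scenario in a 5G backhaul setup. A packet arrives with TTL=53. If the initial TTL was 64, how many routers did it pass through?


Given: initial TTL = 64, received TTL = 53
Hops = initial TTL - received TTL
Hops = 64 - 53 = 11

11


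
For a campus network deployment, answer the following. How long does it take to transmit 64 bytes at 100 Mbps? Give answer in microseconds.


Given: packet = 64 bytes, bandwidth = 100 Mbps
Packet in bits = 64 * 8 = 512 bits
Bandwidth = 100 * 10^6 = 100000000 bps
Time = 512 / 100000000 seconds
Time in us = 512 * 10^6 / 100000000 = 5.12

5.12


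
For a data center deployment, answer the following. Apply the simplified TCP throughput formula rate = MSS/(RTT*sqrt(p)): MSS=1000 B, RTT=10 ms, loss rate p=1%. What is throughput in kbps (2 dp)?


Given: MSS = 1000 bytes, RTT = 10 ms, loss = 1%
RTT in seconds = 10 / 1000 = 0.01
Loss rate = 1% = 0.01
sqrt(loss) = sqrt(0.01) = 0.1
Throughput (bytes/s) = 1000 / (0.01 * 0.1) = 1000000.0000
Throughput (kbps) = 1000000.0000 * 8 / 1000 = 8000.000000 -> 8000.00 kbps (2 dp)

8000.00


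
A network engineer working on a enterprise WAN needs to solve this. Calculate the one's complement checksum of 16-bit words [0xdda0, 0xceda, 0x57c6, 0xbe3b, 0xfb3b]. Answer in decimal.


Given words: [0xdda0, 0xceda, 0x57c6, 0xbe3b, 0xfb3b]
Step 1: Sum all words
Raw sum = 56736 + 52954 + 22470 + 48699 + 64315 = 245174
Step 2: Fold carry: (48566 + 3) = 48569
One's complement = ~48569 & 0xFFFF = 16966

16966


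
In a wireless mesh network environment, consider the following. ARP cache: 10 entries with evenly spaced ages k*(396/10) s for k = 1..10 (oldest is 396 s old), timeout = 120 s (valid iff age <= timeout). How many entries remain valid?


Ages are k * 396/10 s for k = 1..10 (spacing = 39.6000 s).
Entry k is valid iff k * 396/10 <= 120 iff k <= 10 * 120 / 396 = 3.0303
n_valid = floor(3.0303) = 3
(n_stale = 10 - 3 = 7)

3


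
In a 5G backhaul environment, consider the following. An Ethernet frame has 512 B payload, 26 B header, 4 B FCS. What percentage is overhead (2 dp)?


Given: payload = 512 B, header = 26 B, trailer = 4 B
Overhead bytes = header + trailer = 26 + 4 = 30
Total frame = payload + overhead = 512 + 30 = 542
Overhead % = 30 / 542 * 100 = 5.5351% -> 5.54% (2 dp)

5.54


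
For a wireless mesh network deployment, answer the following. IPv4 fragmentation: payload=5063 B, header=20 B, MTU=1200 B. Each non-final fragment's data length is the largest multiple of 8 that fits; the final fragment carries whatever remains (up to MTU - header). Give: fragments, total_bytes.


Max data per non-final fragment = floor((MTU - header)/8)*8 = floor((1200 - 20)/8)*8 = floor(1180/8)*8 = 1176 B
Final fragment needs no 8-byte alignment: it can carry up to MTU - header = 1180 B
Non-final fragments needed = ceil((payload - 1180) / 1176) = ceil(3883/1176) = ceil(3.3019) = 4
Number of fragments = 4 + 1 = 5
Fragment sizes (data): 4 * 1176 B + 359 B (last, 359 <= 1180 OK)
Total bytes sent = payload + n_frags * header = 5063 + 5*20 = 5063 + 100 = 5163 B

5, 5163


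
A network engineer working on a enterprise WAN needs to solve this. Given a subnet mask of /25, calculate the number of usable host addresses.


Given: subnet mask /25
Host bits = 32 - 25 = 7
Total addresses = 2^7 = 128
Usable hosts = 128 - 2 (network + broadcast) = 126

126


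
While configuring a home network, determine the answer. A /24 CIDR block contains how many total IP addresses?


Given: CIDR prefix /24
Host bits = 32 - 24 = 8
Total addresses = 2^8 = 256

256


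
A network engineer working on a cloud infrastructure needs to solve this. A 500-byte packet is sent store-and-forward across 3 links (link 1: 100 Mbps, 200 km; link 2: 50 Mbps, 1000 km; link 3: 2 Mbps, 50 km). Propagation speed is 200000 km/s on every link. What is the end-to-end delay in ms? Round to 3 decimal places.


Packet = 500 bytes = 4000 bits. Store-and-forward: sum (t_trans + t_prop) per link.
Link 1: t_trans = 4000/(100*10^6) s = 0.0400 ms; t_prop = 200/200000 s = 1.0000 ms; subtotal = 1.0400 ms
Link 2: t_trans = 4000/(50*10^6) s = 0.0800 ms; t_prop = 1000/200000 s = 5.0000 ms; subtotal = 5.0800 ms
Link 3: t_trans = 4000/(2*10^6) s = 2.0000 ms; t_prop = 50/200000 s = 0.2500 ms; subtotal = 2.2500 ms
End-to-end = 1.0400 + 5.0800 + 2.2500 = 8.3700 ms -> 8.370 ms (3 dp)

8.370


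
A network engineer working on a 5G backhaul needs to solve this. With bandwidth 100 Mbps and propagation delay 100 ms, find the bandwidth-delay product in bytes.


Given: bandwidth = 100 Mbps, delay = 100 ms
BDP in bits = 100 * 10^6 * 100 / 1000
BDP in bits = 10000000
BDP in bytes = 10000000 / 8 = 1250000

1250000


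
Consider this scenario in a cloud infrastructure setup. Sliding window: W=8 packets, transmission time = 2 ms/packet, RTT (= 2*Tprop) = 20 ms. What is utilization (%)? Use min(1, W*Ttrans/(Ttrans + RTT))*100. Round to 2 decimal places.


Given: W = 8, Ttrans = 2 ms, RTT = 20 ms (= 2 * Tprop, Tprop = 10 ms)
Cycle time = Ttrans + RTT = 2 + 20 = 22 ms (first packet sent until its ACK returns)
W * Ttrans = 8 * 2 = 16 ms of sending per cycle
W * Ttrans / (Ttrans + RTT) = 16 / 22 = 0.727273
U = min(1, 0.727273) = 0.727273
U% = 72.73%

72.73


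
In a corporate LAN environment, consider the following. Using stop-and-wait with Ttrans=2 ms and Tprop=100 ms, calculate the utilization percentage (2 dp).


Given: Ttrans = 2 ms, Tprop = 100 ms
RTT = 2 * Tprop = 2 * 100 = 200 ms
U = Ttrans / (Ttrans + RTT)
U = 2 / (2 + 200)
U = 2 / 202 = 0.009901
U% = 0.99%

0.99


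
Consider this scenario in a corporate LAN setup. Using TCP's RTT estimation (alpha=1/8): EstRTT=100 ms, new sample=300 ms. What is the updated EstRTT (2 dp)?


Given: EstRTT = 100 ms, SampleRTT = 300 ms, alpha = 1/8
New EstRTT = (1 - alpha) * EstRTT + alpha * SampleRTT
(7/8) * 100 = 87.5
(1/8) * 300 = 37.5
New EstRTT = 87.5 + 37.5 = 125 ms -> 125.00 ms (2 dp)

125.00


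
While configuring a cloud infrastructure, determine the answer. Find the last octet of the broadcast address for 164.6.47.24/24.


Given: IP = 164.6.47.24, prefix = /24
Host bits = 32 - 24 = 8
Network last octet = 24 AND mask = 0
Host part size = 2^8 - 1 = 255
Broadcast last octet = 0 OR 255 = 255

255


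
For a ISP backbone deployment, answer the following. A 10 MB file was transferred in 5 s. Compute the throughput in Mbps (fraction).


Given: file = 10 MB, time = 5 s
File in Mb = 10 * 8 = 80 Mb
Throughput = 80 / 5 Mbps
Throughput = 16 Mbps

16


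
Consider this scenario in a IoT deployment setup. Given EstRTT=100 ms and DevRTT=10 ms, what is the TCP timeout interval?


Given: EstRTT = 100 ms, DevRTT = 10 ms
Timeout = EstRTT + 4 * DevRTT
4 * DevRTT = 4 * 10 = 40
Timeout = 100 + 40 = 140 ms

140


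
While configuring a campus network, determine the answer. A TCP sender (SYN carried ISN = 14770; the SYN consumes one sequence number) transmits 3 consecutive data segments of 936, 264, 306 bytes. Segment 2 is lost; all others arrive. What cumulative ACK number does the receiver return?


SYN uses sequence number 14770; first data byte = ISN + 1 = 14771.
Segment 1: SEQ = 14771, len = 936 B, covers [14771, 15706]
Segment 2: SEQ = 15707, len = 264 B, covers [15707, 15970] [LOST]
Segment 3: SEQ = 15971, len = 306 B, covers [15971, 16276]
In-order data received: bytes [14771, 15706] (segments 1..1).
Segment 2 missing -> gap begins at byte 15707; later segments buffered out of order.
Cumulative ACK = next expected in-order byte = 14771 + 936 = 15707

15707


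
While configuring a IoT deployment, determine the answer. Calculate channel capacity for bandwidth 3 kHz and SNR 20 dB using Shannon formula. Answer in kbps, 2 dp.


Given: B = 3 kHz, SNR = 20 dB
SNR linear = 10^(20/10) = 100
1 + SNR = 101
log2(101) = 6.6582114828
C = 3 * 1000 * 6.6582114828 = 19974.6344 bps
C = 19.974634 kbps -> 19.97 kbps (2 dp)

19.97


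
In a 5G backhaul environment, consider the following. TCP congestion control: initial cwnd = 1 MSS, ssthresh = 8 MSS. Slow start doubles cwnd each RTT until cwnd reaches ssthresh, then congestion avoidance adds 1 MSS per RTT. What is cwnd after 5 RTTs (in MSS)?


RTT 0: cwnd = 1 MSS (initial)
RTT 1: cwnd = 2 MSS (slow start, doubled)
RTT 2: cwnd = 4 MSS (slow start, doubled)
RTT 3: cwnd = 8 MSS (slow start, doubled)
RTT 4: cwnd = 9 MSS (congestion avoidance, +1)
RTT 5: cwnd = 10 MSS (congestion avoidance, +1)

10


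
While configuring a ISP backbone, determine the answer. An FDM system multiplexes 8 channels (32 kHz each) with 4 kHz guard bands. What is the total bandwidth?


Given: 8 channels, 32 kHz each, guard = 4 kHz
Channel bandwidth = 8 * 32 = 256 kHz
Guard bands = 7 gaps * 4 kHz = 28 kHz
Total = 256 + 28 = 284 kHz

284


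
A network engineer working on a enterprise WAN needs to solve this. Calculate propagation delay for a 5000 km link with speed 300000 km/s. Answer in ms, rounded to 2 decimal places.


Given: distance = 5000 km, speed = 300000 km/s
Delay = distance / speed = 5000 / 300000 seconds
Delay in ms = 5000 * 1000 / 300000
Delay = 16.6667 ms
Rounded to 2 dp = 16.67 ms

16.67


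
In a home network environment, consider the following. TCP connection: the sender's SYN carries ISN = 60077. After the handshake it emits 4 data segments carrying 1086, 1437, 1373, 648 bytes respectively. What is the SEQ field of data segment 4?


The SYN occupies sequence number ISN = 60077, so the first data byte is ISN + 1 = 60078.
SEQ of data segment i = (ISN + 1) + sum of payload sizes of segments 1..i-1.
Segment 1: SEQ = 60078, payload = 1086 bytes
Segment 2: SEQ = 61164, payload = 1437 bytes
Segment 3: SEQ = 62601, payload = 1373 bytes
Segment 4: SEQ = 63974, payload = 648 bytes
SEQ of segment 4 = 60078 + 1086 + 1437 + 1373 = 63974

63974


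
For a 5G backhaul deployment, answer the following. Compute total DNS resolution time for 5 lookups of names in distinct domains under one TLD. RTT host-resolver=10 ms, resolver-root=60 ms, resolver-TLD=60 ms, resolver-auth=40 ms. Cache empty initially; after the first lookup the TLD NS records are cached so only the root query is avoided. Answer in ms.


Lookup 1 (cold cache): local + root + TLD + auth = 10 + 60 + 60 + 40 = 170 ms
Lookups 2..5 (TLD NS cached -> skip root; new domain -> still ask TLD and auth): local + TLD + auth = 10 + 60 + 40 = 110 ms each
Remaining 4 lookups: 4 * 110 = 440 ms
Total = 170 + 440 = 610 ms

610


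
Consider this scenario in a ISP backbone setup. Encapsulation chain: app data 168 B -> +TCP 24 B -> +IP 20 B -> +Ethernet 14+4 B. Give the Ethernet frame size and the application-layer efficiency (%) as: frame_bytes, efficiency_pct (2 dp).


TCP segment = 168 + 24 = 192 B
IP packet = 192 + 20 = 212 B
Ethernet frame = 212 + 14 + 4 = 230 B
Efficiency = app / frame = 168 / 230 = 0.730435 = 73.0435% -> 73.04% (2 dp)

230, 73.04


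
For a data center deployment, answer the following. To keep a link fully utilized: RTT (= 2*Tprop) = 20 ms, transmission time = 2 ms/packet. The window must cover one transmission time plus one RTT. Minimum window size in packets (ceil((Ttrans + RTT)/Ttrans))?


Given: Ttrans = 2 ms, RTT = 20 ms (= 2 * Tprop, Tprop = 10 ms)
Time until first ACK returns = Ttrans + RTT = 2 + 20 = 22 ms
Need W * Ttrans >= Ttrans + RTT  ->  W >= (Ttrans + RTT) / Ttrans
(Ttrans + RTT) / Ttrans = 22 / 2 = 11
W_min = ceil(11) = 11

11


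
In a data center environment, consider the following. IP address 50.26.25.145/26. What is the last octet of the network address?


Given: IP = 50.26.25.145, prefix = /26
Subnet mask = 255.255.255.192
Last octet of IP: 145
Last octet of mask: 192
Network last octet = 145 AND 192 = 128

128


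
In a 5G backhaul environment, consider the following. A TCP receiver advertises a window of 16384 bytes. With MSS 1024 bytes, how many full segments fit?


Given: RWND = 16384 bytes, MSS = 1024 bytes
Full segments = floor(RWND / MSS)
Full segments = floor(16384 / 1024)
Full segments = floor(16.0) = 16

16


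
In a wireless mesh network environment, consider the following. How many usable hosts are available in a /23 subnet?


Given: subnet mask /23
Host bits = 32 - 23 = 9
Total addresses = 2^9 = 512
Usable hosts = 512 - 2 (network + broadcast) = 510

510


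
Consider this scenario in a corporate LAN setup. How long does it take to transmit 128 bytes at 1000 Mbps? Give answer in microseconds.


Given: packet = 128 bytes, bandwidth = 1000 Mbps
Packet in bits = 128 * 8 = 1024 bits
Bandwidth = 1000 * 10^6 = 1000000000 bps
Time = 1024 / 1000000000 seconds
Time in us = 1024 * 10^6 / 1000000000 = 1.024

1.024


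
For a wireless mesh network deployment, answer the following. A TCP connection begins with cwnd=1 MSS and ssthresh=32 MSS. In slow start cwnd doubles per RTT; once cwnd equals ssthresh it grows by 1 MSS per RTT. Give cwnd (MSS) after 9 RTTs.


RTT 0: cwnd = 1 MSS (initial)
RTT 1: cwnd = 2 MSS (slow start, doubled)
RTT 2: cwnd = 4 MSS (slow start, doubled)
RTT 3: cwnd = 8 MSS (slow start, doubled)
RTT 4: cwnd = 16 MSS (slow start, doubled)
RTT 5: cwnd = 32 MSS (slow start, doubled)
RTT 6: cwnd = 33 MSS (congestion avoidance, +1)
RTT 7: cwnd = 34 MSS (congestion avoidance, +1)
RTT 8: cwnd = 35 MSS (congestion avoidance, +1)
RTT 9: cwnd = 36 MSS (congestion avoidance, +1)

36


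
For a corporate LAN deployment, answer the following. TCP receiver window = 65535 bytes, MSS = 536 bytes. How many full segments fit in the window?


Given: RWND = 65535 bytes, MSS = 536 bytes
Full segments = floor(RWND / MSS)
Full segments = floor(65535 / 536)
Full segments = floor(122.2668) = 122

122


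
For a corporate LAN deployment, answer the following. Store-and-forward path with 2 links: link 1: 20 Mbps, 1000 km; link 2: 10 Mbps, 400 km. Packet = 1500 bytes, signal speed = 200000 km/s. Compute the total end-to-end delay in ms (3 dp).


Packet = 1500 bytes = 12000 bits. Store-and-forward: sum (t_trans + t_prop) per link.
Link 1: t_trans = 12000/(20*10^6) s = 0.6000 ms; t_prop = 1000/200000 s = 5.0000 ms; subtotal = 5.6000 ms
Link 2: t_trans = 12000/(10*10^6) s = 1.2000 ms; t_prop = 400/200000 s = 2.0000 ms; subtotal = 3.2000 ms
End-to-end = 5.6000 + 3.2000 = 8.8000 ms -> 8.800 ms (3 dp)

8.800


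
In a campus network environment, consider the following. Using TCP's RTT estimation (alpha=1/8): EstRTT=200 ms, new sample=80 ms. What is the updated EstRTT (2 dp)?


Given: EstRTT = 200 ms, SampleRTT = 80 ms, alpha = 1/8
New EstRTT = (1 - alpha) * EstRTT + alpha * SampleRTT
(7/8) * 200 = 175
(1/8) * 80 = 10
New EstRTT = 175 + 10 = 185 ms -> 185.00 ms (2 dp)

185.00


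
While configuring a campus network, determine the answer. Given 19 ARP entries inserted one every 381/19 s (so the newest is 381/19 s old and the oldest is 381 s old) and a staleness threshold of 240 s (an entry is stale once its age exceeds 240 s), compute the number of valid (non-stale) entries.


Ages are k * 381/19 s for k = 1..19 (spacing = 20.0526 s).
Entry k is valid iff k * 381/19 <= 240 iff k <= 19 * 240 / 381 = 11.9685
n_valid = floor(11.9685) = 11
(n_stale = 19 - 11 = 8)

11


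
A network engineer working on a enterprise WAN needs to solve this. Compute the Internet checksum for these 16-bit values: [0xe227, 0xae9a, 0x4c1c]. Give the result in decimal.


Given words: [0xe227, 0xae9a, 0x4c1c]
Step 1: Sum all words
Raw sum = 57895 + 44698 + 19484 = 122077
Step 2: Fold carry: (56541 + 1) = 56542
One's complement = ~56542 & 0xFFFF = 8993

8993


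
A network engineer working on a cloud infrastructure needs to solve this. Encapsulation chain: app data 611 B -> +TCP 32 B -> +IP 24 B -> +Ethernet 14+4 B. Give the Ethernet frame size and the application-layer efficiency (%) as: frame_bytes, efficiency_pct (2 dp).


TCP segment = 611 + 32 = 643 B
IP packet = 643 + 24 = 667 B
Ethernet frame = 667 + 14 + 4 = 685 B
Efficiency = app / frame = 611 / 685 = 0.891971 = 89.1971% -> 89.20% (2 dp)

685, 89.20


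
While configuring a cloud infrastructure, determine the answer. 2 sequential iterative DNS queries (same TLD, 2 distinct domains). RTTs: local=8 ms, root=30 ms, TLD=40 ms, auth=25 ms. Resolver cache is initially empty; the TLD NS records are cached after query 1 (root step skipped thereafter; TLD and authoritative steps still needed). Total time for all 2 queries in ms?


Lookup 1 (cold cache): local + root + TLD + auth = 8 + 30 + 40 + 25 = 103 ms
Lookups 2..2 (TLD NS cached -> skip root; new domain -> still ask TLD and auth): local + TLD + auth = 8 + 40 + 25 = 73 ms each
Remaining 1 lookups: 1 * 73 = 73 ms
Total = 103 + 73 = 176 ms

176


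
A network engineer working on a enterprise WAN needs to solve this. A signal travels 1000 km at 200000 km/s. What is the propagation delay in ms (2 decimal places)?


Given: distance = 1000 km, speed = 200000 km/s
Delay = distance / speed = 1000 / 200000 seconds
Delay in ms = 1000 * 1000 / 200000
Delay = 5.0000 ms
Rounded to 2 dp = 5.00 ms

5.00


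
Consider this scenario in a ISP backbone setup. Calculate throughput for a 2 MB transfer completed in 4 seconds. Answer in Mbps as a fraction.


Given: file = 2 MB, time = 4 s
File in Mb = 2 * 8 = 16 Mb
Throughput = 16 / 4 Mbps
Throughput = 4 Mbps

4


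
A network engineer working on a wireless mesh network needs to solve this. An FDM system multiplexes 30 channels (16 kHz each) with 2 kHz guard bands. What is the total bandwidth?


Given: 30 channels, 16 kHz each, guard = 2 kHz
Channel bandwidth = 30 * 16 = 480 kHz
Guard bands = 29 gaps * 2 kHz = 58 kHz
Total = 480 + 58 = 538 kHz

538


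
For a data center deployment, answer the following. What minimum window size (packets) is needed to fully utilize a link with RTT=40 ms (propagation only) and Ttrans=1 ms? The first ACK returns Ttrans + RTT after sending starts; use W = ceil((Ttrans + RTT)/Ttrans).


Given: Ttrans = 1 ms, RTT = 40 ms (= 2 * Tprop, Tprop = 20 ms)
Time until first ACK returns = Ttrans + RTT = 1 + 40 = 41 ms
Need W * Ttrans >= Ttrans + RTT  ->  W >= (Ttrans + RTT) / Ttrans
(Ttrans + RTT) / Ttrans = 41 / 1 = 41
W_min = ceil(41) = 41

41


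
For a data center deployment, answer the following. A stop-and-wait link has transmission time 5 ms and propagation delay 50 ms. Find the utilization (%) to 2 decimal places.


Given: Ttrans = 5 ms, Tprop = 50 ms
RTT = 2 * Tprop = 2 * 50 = 100 ms
U = Ttrans / (Ttrans + RTT)
U = 5 / (5 + 100)
U = 5 / 105 = 0.047619
U% = 4.76%

4.76


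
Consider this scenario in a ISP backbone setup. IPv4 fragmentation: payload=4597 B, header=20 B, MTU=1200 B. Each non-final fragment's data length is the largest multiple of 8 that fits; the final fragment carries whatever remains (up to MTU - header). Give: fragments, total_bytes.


Max data per non-final fragment = floor((MTU - header)/8)*8 = floor((1200 - 20)/8)*8 = floor(1180/8)*8 = 1176 B
Final fragment needs no 8-byte alignment: it can carry up to MTU - header = 1180 B
Non-final fragments needed = ceil((payload - 1180) / 1176) = ceil(3417/1176) = ceil(2.9056) = 3
Number of fragments = 3 + 1 = 4
Fragment sizes (data): 3 * 1176 B + 1069 B (last, 1069 <= 1180 OK)
Total bytes sent = payload + n_frags * header = 4597 + 4*20 = 4597 + 80 = 4677 B

4, 4677


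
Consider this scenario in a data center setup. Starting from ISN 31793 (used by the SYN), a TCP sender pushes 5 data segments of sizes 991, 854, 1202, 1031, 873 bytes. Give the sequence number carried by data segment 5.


The SYN occupies sequence number ISN = 31793, so the first data byte is ISN + 1 = 31794.
SEQ of data segment i = (ISN + 1) + sum of payload sizes of segments 1..i-1.
Segment 1: SEQ = 31794, payload = 991 bytes
Segment 2: SEQ = 32785, payload = 854 bytes
Segment 3: SEQ = 33639, payload = 1202 bytes
Segment 4: SEQ = 34841, payload = 1031 bytes
Segment 5: SEQ = 35872, payload = 873 bytes
SEQ of segment 5 = 31794 + 991 + 854 + 1202 + 1031 = 35872

35872


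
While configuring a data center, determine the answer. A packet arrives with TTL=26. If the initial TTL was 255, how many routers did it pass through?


Given: initial TTL = 255, received TTL = 26
Hops = initial TTL - received TTL
Hops = 255 - 26 = 229

229


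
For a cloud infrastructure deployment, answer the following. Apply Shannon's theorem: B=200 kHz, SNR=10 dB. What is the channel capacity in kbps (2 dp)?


Given: B = 200 kHz, SNR = 10 dB
SNR linear = 10^(10/10) = 10
1 + SNR = 11
log2(11) = 3.4594316186
C = 200 * 1000 * 3.4594316186 = 691886.3237 bps
C = 691.886324 kbps -> 691.89 kbps (2 dp)

691.89


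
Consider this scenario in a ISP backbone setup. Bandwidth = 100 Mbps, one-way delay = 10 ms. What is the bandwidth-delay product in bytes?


Given: bandwidth = 100 Mbps, delay = 10 ms
BDP in bits = 100 * 10^6 * 10 / 1000
BDP in bits = 1000000
BDP in bytes = 1000000 / 8 = 125000

125000


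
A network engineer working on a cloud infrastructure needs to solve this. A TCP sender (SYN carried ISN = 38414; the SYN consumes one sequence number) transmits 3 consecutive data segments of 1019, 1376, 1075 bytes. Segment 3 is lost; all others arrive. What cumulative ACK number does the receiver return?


SYN uses sequence number 38414; first data byte = ISN + 1 = 38415.
Segment 1: SEQ = 38415, len = 1019 B, covers [38415, 39433]
Segment 2: SEQ = 39434, len = 1376 B, covers [39434, 40809]
Segment 3: SEQ = 40810, len = 1075 B, covers [40810, 41884] [LOST]
In-order data received: bytes [38415, 40809] (segments 1..2).
Segment 3 missing -> gap begins at byte 40810.
Cumulative ACK = next expected in-order byte = 38415 + 1019 + 1376 = 40810

40810


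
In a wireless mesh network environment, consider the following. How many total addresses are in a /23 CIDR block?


Given: CIDR prefix /23
Host bits = 32 - 23 = 9
Total addresses = 2^9 = 512

512


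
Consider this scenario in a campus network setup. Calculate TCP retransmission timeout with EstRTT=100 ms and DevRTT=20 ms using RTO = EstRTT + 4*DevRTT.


Given: EstRTT = 100 ms, DevRTT = 20 ms
Timeout = EstRTT + 4 * DevRTT
4 * DevRTT = 4 * 20 = 80
Timeout = 100 + 80 = 180 ms

180


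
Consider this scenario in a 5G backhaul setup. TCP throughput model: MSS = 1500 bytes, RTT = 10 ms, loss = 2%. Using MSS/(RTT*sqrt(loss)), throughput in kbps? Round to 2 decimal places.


Given: MSS = 1500 bytes, RTT = 10 ms, loss = 2%
RTT in seconds = 10 / 1000 = 0.01
Loss rate = 2% = 0.02
sqrt(loss) = sqrt(0.02) = 0.141421356237
Throughput (bytes/s) = 1500 / (0.01 * 0.141421356237) = 1060660.1718
Throughput (kbps) = 1060660.1718 * 8 / 1000 = 8485.281374 -> 8485.28 kbps (2 dp)

8485.28


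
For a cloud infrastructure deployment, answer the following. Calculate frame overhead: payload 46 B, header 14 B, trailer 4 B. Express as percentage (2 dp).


Given: payload = 46 B, header = 14 B, trailer = 4 B
Overhead bytes = header + trailer = 14 + 4 = 18
Total frame = payload + overhead = 46 + 18 = 64
Overhead % = 18 / 64 * 100 = 28.1250% -> 28.13% (2 dp)

28.13


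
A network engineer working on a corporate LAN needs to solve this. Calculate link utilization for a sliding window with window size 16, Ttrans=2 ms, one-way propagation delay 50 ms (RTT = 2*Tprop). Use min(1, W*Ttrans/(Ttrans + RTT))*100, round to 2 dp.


Given: W = 16, Ttrans = 2 ms, RTT = 100 ms (= 2 * Tprop, Tprop = 50 ms)
Cycle time = Ttrans + RTT = 2 + 100 = 102 ms (first packet sent until its ACK returns)
W * Ttrans = 16 * 2 = 32 ms of sending per cycle
W * Ttrans / (Ttrans + RTT) = 32 / 102 = 0.313725
U = min(1, 0.313725) = 0.313725
U% = 31.37%

31.37


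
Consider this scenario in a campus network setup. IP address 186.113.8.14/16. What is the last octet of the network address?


Given: IP = 186.113.8.14, prefix = /16
Subnet mask = 255.255.0.0
Last octet of IP: 14
Last octet of mask: 0
Network last octet = 14 AND 0 = 0

0


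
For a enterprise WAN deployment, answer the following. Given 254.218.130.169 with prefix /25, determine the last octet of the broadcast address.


Given: IP = 254.218.130.169, prefix = /25
Host bits = 32 - 25 = 7
Network last octet = 169 AND mask = 128
Host part size = 2^7 - 1 = 127
Broadcast last octet = 128 OR 127 = 255

255


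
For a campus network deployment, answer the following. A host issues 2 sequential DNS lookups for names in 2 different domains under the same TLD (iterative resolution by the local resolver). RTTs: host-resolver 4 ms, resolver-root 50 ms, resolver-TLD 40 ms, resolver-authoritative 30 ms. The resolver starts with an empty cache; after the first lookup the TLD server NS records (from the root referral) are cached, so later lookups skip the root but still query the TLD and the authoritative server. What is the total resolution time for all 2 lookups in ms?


Lookup 1 (cold cache): local + root + TLD + auth = 4 + 50 + 40 + 30 = 124 ms
Lookups 2..2 (TLD NS cached -> skip root; new domain -> still ask TLD and auth): local + TLD + auth = 4 + 40 + 30 = 74 ms each
Remaining 1 lookups: 1 * 74 = 74 ms
Total = 124 + 74 = 198 ms

198


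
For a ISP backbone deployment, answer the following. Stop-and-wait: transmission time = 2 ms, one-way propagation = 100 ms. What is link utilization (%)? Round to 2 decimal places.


Given: Ttrans = 2 ms, Tprop = 100 ms
RTT = 2 * Tprop = 2 * 100 = 200 ms
U = Ttrans / (Ttrans + RTT)
U = 2 / (2 + 200)
U = 2 / 202 = 0.009901
U% = 0.99%

0.99


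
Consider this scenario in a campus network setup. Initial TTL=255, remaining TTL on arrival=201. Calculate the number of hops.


Given: initial TTL = 255, received TTL = 201
Hops = initial TTL - received TTL
Hops = 255 - 201 = 54

54


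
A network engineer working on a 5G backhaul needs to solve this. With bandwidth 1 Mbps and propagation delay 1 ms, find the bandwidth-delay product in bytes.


Given: bandwidth = 1 Mbps, delay = 1 ms
BDP in bits = 1 * 10^6 * 1 / 1000
BDP in bits = 1000
BDP in bytes = 1000 / 8 = 125

125


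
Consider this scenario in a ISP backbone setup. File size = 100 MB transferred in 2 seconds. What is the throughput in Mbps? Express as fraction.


Given: file = 100 MB, time = 2 s
File in Mb = 100 * 8 = 800 Mb
Throughput = 800 / 2 Mbps
Throughput = 400 Mbps

400


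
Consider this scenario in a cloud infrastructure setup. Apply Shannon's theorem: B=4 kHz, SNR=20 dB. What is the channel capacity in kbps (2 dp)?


Given: B = 4 kHz, SNR = 20 dB
SNR linear = 10^(20/10) = 100
1 + SNR = 101
log2(101) = 6.6582114828
C = 4 * 1000 * 6.6582114828 = 26632.8459 bps
C = 26.632846 kbps -> 26.63 kbps (2 dp)

26.63


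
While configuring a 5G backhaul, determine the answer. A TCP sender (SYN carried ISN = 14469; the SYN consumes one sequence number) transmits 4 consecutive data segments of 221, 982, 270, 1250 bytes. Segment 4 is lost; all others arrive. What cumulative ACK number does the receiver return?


SYN uses sequence number 14469; first data byte = ISN + 1 = 14470.
Segment 1: SEQ = 14470, len = 221 B, covers [14470, 14690]
Segment 2: SEQ = 14691, len = 982 B, covers [14691, 15672]
Segment 3: SEQ = 15673, len = 270 B, covers [15673, 15942]
Segment 4: SEQ = 15943, len = 1250 B, covers [15943, 17192] [LOST]
In-order data received: bytes [14470, 15942] (segments 1..3).
Segment 4 missing -> gap begins at byte 15943.
Cumulative ACK = next expected in-order byte = 14470 + 221 + 982 + 270 = 15943

15943


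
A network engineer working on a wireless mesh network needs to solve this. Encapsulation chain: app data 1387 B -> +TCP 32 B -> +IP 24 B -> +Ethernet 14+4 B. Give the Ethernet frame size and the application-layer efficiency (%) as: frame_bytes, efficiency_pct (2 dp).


TCP segment = 1387 + 32 = 1419 B
IP packet = 1419 + 24 = 1443 B
Ethernet frame = 1443 + 14 + 4 = 1461 B
Efficiency = app / frame = 1387 / 1461 = 0.949350 = 94.9350% -> 94.93% (2 dp)

1461, 94.93


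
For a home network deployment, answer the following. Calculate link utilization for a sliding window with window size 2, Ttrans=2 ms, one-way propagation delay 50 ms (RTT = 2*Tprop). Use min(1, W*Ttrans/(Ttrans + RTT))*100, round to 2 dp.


Given: W = 2, Ttrans = 2 ms, RTT = 100 ms (= 2 * Tprop, Tprop = 50 ms)
Cycle time = Ttrans + RTT = 2 + 100 = 102 ms (first packet sent until its ACK returns)
W * Ttrans = 2 * 2 = 4 ms of sending per cycle
W * Ttrans / (Ttrans + RTT) = 4 / 102 = 0.039216
U = min(1, 0.039216) = 0.039216
U% = 3.92%

3.92


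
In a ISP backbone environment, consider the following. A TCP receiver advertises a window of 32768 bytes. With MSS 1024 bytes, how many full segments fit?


Given: RWND = 32768 bytes, MSS = 1024 bytes
Full segments = floor(RWND / MSS)
Full segments = floor(32768 / 1024)
Full segments = floor(32.0) = 32

32


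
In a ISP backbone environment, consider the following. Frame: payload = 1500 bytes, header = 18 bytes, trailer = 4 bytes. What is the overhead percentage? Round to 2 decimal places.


Given: payload = 1500 B, header = 18 B, trailer = 4 B
Overhead bytes = header + trailer = 18 + 4 = 22
Total frame = payload + overhead = 1500 + 22 = 1522
Overhead % = 22 / 1522 * 100 = 1.4455% -> 1.45% (2 dp)

1.45


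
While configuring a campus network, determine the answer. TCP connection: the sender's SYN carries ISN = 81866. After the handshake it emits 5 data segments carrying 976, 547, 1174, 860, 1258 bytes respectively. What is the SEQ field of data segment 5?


The SYN occupies sequence number ISN = 81866, so the first data byte is ISN + 1 = 81867.
SEQ of data segment i = (ISN + 1) + sum of payload sizes of segments 1..i-1.
Segment 1: SEQ = 81867, payload = 976 bytes
Segment 2: SEQ = 82843, payload = 547 bytes
Segment 3: SEQ = 83390, payload = 1174 bytes
Segment 4: SEQ = 84564, payload = 860 bytes
Segment 5: SEQ = 85424, payload = 1258 bytes
SEQ of segment 5 = 81867 + 976 + 547 + 1174 + 860 = 85424

85424


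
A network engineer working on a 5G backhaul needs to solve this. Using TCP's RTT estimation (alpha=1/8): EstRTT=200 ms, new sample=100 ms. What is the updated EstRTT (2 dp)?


Given: EstRTT = 200 ms, SampleRTT = 100 ms, alpha = 1/8
New EstRTT = (1 - alpha) * EstRTT + alpha * SampleRTT
(7/8) * 200 = 175
(1/8) * 100 = 12.5
New EstRTT = 175 + 12.5 = 187.5 ms -> 187.50 ms (2 dp)

187.50


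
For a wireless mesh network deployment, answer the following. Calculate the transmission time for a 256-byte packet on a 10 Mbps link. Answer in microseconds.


Given: packet = 256 bytes, bandwidth = 10 Mbps
Packet in bits = 256 * 8 = 2048 bits
Bandwidth = 10 * 10^6 = 10000000 bps
Time = 2048 / 10000000 seconds
Time in us = 2048 * 10^6 / 10000000 = 204.8

204.8


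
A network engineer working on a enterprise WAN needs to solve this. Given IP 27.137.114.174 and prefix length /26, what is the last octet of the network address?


Given: IP = 27.137.114.174, prefix = /26
Subnet mask = 255.255.255.192
Last octet of IP: 174
Last octet of mask: 192
Network last octet = 174 AND 192 = 128

128


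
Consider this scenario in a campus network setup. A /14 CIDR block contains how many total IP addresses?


Given: CIDR prefix /14
Host bits = 32 - 14 = 18
Total addresses = 2^18 = 262144

262144


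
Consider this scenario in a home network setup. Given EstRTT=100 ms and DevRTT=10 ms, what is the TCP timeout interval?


Given: EstRTT = 100 ms, DevRTT = 10 ms
Timeout = EstRTT + 4 * DevRTT
4 * DevRTT = 4 * 10 = 40
Timeout = 100 + 40 = 140 ms

140


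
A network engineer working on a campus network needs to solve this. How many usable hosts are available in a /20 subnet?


Given: subnet mask /20
Host bits = 32 - 20 = 12
Total addresses = 2^12 = 4096
Usable hosts = 4096 - 2 (network + broadcast) = 4094

4094


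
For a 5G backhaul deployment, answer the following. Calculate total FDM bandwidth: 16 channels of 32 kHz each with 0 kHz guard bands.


Given: 16 channels, 32 kHz each, guard = 0 kHz
Channel bandwidth = 16 * 32 = 512 kHz
Guard bands = 15 gaps * 0 kHz = 0 kHz
Total = 512 + 0 = 512 kHz

512


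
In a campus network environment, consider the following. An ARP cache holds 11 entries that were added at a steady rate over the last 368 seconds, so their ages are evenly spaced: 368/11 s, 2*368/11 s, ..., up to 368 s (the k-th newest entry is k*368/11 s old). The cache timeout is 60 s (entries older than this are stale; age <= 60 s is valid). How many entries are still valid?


Ages are k * 368/11 s for k = 1..11 (spacing = 33.4545 s).
Entry k is valid iff k * 368/11 <= 60 iff k <= 11 * 60 / 368 = 1.7935
n_valid = floor(1.7935) = 1
(n_stale = 11 - 1 = 10)

1


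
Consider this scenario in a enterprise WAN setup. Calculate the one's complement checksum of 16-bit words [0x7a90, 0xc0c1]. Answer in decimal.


Given words: [0x7a90, 0xc0c1]
Step 1: Sum all words
Raw sum = 31376 + 49345 = 80721
Step 2: Fold carry: (15185 + 1) = 15186
One's complement = ~15186 & 0xFFFF = 50349

50349


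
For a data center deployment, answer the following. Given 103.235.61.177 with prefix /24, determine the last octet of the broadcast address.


Given: IP = 103.235.61.177, prefix = /24
Host bits = 32 - 24 = 8
Network last octet = 177 AND mask = 0
Host part size = 2^8 - 1 = 255
Broadcast last octet = 0 OR 255 = 255

255
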